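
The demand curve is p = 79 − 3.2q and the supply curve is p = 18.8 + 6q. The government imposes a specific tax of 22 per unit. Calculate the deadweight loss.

26.30

Competitive equilibrium: 79 − 3.2q = 18.8 + 6q → q* = 6.5435, p* = 58.0609.
With the tax, the buyer price exceeds the seller price by 22: (79 − 3.2q) − (18.8 + 6q) = 22 → q' = 4.1522.
Δq = 6.5435 − 4.1522 = 2.3913; the wedge equals the tax, 22.
Deadweight loss = ½ × 2.3913 × 22 = 26.30.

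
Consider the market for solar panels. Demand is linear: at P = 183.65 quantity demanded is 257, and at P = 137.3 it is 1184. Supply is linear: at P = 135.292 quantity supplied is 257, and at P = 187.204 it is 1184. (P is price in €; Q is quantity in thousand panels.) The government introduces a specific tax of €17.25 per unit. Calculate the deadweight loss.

Demand slope = (137.3 − 183.65)/(1184 − 257) = −0.05, so P = 196.5 − 0.05Q.
Supply slope = (187.204 − 135.292)/(1184 − 257) = 0.056, so P = 120.9 + 0.056Q.
Competitive equilibrium: 196.5 − 0.05Q = 120.9 + 0.056Q → Q* = 713.2075, P* = 160.8396.
With the tax, the buyer price exceeds the seller price by 17.25: (196.5 − 0.05Q) − (120.9 + 0.056Q) = 17.25 → Q' = 550.4717.
ΔQ = 713.2075 − 550.4717 = 162.7358; the wedge equals the tax, 17.25.
Welfare loss = ½ × 162.7358 × 17.25 = €1403.60 thousand.

€1403.60 thousand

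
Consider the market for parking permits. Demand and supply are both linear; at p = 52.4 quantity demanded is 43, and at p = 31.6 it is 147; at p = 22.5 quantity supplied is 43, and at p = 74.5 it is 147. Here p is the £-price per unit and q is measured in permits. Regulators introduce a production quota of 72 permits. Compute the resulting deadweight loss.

£65.83

Demand slope = (31.6 − 52.4)/(147 − 43) = −0.2, so p = 61 − 0.2q.
Supply slope = (74.5 − 22.5)/(147 − 43) = 0.5, so p = 1 + 0.5q.
Competitive equilibrium: 61 − 0.2q = 1 + 0.5q → q* = 85.7143, p* = 43.8571.
At q = 72: demand price = 61 − 0.2·72 = 46.6; supply price = 1 + 0.5·72 = 37.
Δq = 85.7143 − 72 = 13.7143; wedge = 46.6 − 37 = 9.6.
The triangle = ½ × 13.7143 × 9.6 = £65.83.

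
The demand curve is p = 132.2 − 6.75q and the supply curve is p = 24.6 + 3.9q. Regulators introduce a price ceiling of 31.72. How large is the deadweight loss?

364.87

Competitive equilibrium: 132.2 − 6.75q = 24.6 + 3.9q → q* = 10.1033, p* = 64.0028.
At the ceiling p = 31.72, quantity supplied = (31.72 − 24.6)/3.9 = 1.8256.
Willingness to pay at q' = 1.8256: 132.2 − 6.75·1.8256 = 119.8772.
Δq = 10.1033 − 1.8256 = 8.2777; wedge = 119.8772 − 31.72 = 88.1572.
The triangle = ½ × 8.2777 × 88.1572 = 364.87.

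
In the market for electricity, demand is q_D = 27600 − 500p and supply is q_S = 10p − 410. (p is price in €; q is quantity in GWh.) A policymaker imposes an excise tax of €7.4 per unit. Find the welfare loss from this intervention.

€268.43

In inverse form: demand p = 55.2 − 0.002q, supply p = 41 + 0.1q.
Competitive equilibrium: 55.2 − 0.002q = 41 + 0.1q → q* = 139.2157, p* = 54.9216.
With the tax, the buyer price exceeds the seller price by 7.4: (55.2 − 0.002q) − (41 + 0.1q) = 7.4 → q' = 66.6667.
Δq = 139.2157 − 66.6667 = 72.549; the wedge equals the tax, 7.4.
Deadweight loss = ½ × 72.549 × 7.4 = €268.43.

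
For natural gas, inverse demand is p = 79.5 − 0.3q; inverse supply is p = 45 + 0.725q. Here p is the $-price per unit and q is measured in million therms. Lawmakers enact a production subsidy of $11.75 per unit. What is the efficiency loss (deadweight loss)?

Competitive equilibrium: 79.5 − 0.3q = 45 + 0.725q → q* = 33.6585, p* = 69.4024.
The subsidy lowers effective supply by 11.75: p = 33.25 + 0.725q.
New quantity: 79.5 − 0.3q = 33.25 + 0.725q → q' = 45.122.
Overproduction Δq = 45.122 − 33.6585 = 11.4635; wedge = subsidy = 11.75.
DWL = ½ × 11.4635 × 11.75 = $67.35 million.

$67.35 million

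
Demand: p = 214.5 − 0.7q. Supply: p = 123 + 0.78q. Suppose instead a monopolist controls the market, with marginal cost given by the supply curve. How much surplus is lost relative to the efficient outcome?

291.63

Competitive equilibrium: 214.5 − 0.7q = 123 + 0.78q → q* = 61.8243, p* = 171.223.
Marginal revenue: MR = 214.5 − 1.4q. Set MR = MC: 214.5 − 1.4q = 123 + 0.78q → q_m = 41.9725.
Price p_m = 214.5 − 0.7·41.9725 = 185.1193; MC(q_m) = 123 + 0.78·41.9725 = 155.7386.
Competitive q* = 61.8243, so Δq = 19.8518; wedge = 185.1193 − 155.7386 = 29.3807.
Deadweight loss = ½ × 19.8518 × 29.3807 = 291.63.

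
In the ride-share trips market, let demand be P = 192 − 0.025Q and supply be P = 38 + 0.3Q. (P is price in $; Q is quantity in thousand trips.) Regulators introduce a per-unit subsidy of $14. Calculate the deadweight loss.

$301.54 thousand

Competitive equilibrium: 192 − 0.025Q = 38 + 0.3Q → Q* = 473.8462, P* = 180.1538.
The subsidy lowers effective supply by 14: P = 24 + 0.3Q.
New quantity: 192 − 0.025Q = 24 + 0.3Q → Q' = 516.9231.
Overproduction ΔQ = 516.9231 − 473.8462 = 43.0769; wedge = subsidy = 14.
Deadweight loss = ½ × 43.0769 × 14 = $301.54 thousand.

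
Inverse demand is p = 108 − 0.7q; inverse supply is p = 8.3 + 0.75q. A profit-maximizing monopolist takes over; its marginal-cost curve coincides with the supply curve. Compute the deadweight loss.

363.34

Competitive equilibrium: 108 − 0.7q = 8.3 + 0.75q → q* = 68.7586, p* = 59.869.
Marginal revenue: MR = 108 − 1.4q. Set MR = MC: 108 − 1.4q = 8.3 + 0.75q → q_m = 46.3721.
Price p_m = 108 − 0.7·46.3721 = 75.5395; MC(q_m) = 8.3 + 0.75·46.3721 = 43.0791.
Competitive q* = 68.7586, so Δq = 22.3865; wedge = 75.5395 − 43.0791 = 32.4604.
The triangle = ½ × 22.3865 × 32.4604 = 363.34.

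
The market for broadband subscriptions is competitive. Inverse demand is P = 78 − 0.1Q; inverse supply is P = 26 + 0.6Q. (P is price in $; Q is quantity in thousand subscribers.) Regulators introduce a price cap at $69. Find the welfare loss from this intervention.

$2.40 thousand

Competitive equilibrium: 78 − 0.1Q = 26 + 0.6Q → Q* = 74.2857, P* = 70.5714.
At the ceiling P = 69, quantity supplied = (69 − 26)/0.6 = 71.6667.
Willingness to pay at Q' = 71.6667: 78 − 0.1·71.6667 = 70.8333.
ΔQ = 74.2857 − 71.6667 = 2.619; wedge = 70.8333 − 69 = 1.8333.
DWL = ½ × 2.619 × 1.8333 = $2.40 thousand.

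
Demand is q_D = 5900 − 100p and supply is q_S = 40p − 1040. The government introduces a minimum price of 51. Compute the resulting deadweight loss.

357.14

In inverse form: demand p = 59 − 0.01q, supply p = 26 + 0.025q.
Competitive equilibrium: 59 − 0.01q = 26 + 0.025q → q* = 942.8571, p* = 49.5714.
At the floor p = 51, quantity demanded = (59 − 51)/0.01 = 800.
Sellers' marginal cost at q' = 800: 26 + 0.025·800 = 46.
Δq = 942.8571 − 800 = 142.8571; wedge = 51 − 46 = 5.
DWL = ½ × 142.8571 × 5 = 357.14.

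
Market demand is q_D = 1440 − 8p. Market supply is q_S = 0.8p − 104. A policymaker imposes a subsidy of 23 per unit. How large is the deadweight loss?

In inverse form: demand p = 180 − 0.125q, supply p = 130 + 1.25q.
Competitive equilibrium: 180 − 0.125q = 130 + 1.25q → q* = 36.3636, p* = 175.4545.
The subsidy lowers effective supply by 23: p = 107 + 1.25q.
New quantity: 180 − 0.125q = 107 + 1.25q → q' = 53.0909.
Overproduction Δq = 53.0909 − 36.3636 = 16.7273; wedge = subsidy = 23.
The triangle = ½ × 16.7273 × 23 = 192.36.

192.36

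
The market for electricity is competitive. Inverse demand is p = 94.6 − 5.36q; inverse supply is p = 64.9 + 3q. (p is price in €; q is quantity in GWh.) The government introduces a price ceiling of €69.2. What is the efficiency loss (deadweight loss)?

€18.77

Competitive equilibrium: 94.6 − 5.36q = 64.9 + 3q → q* = 3.5526, p* = 75.5579.
At the ceiling p = 69.2, quantity supplied = (69.2 − 64.9)/3 = 1.4333.
Willingness to pay at q' = 1.4333: 94.6 − 5.36·1.4333 = 86.9175.
Δq = 3.5526 − 1.4333 = 2.1193; wedge = 86.9175 − 69.2 = 17.7175.
Welfare loss = ½ × 2.1193 × 17.7175 = €18.77.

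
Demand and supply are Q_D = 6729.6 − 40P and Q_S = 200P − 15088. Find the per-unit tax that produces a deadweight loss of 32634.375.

In inverse form: demand P = 168.24 − 0.025Q, supply P = 75.44 + 0.005Q.
Competitive equilibrium: 168.24 − 0.025Q = 75.44 + 0.005Q → Q* = 3093.3333, P* = 90.9067.
A tax t gives ΔQ = t/0.03 and wedge t, so DWL = t²/0.06.
t²/0.06 = 32634.375 → t² = 1958.0625 → t = 44.25.

44.25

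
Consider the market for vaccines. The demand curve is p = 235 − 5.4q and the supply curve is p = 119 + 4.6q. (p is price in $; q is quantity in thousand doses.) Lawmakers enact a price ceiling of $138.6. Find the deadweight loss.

Competitive equilibrium: 235 − 5.4q = 119 + 4.6q → q* = 11.6, p* = 172.36.
At the ceiling p = 138.6, quantity supplied = (138.6 − 119)/4.6 = 4.2609.
Willingness to pay at q' = 4.2609: 235 − 5.4·4.2609 = 211.9911.
Δq = 11.6 − 4.2609 = 7.3391; wedge = 211.9911 − 138.6 = 73.3911.
Welfare loss = ½ × 7.3391 × 73.3911 = $269.31 thousand.

$269.31 thousand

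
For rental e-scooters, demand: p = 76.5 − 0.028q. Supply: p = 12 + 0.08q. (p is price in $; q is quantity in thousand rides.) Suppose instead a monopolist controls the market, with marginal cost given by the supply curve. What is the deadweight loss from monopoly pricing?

$816.40 thousand

Competitive equilibrium: 76.5 − 0.028q = 12 + 0.08q → q* = 597.2222, p* = 59.7778.
Marginal revenue: MR = 76.5 − 0.056q. Set MR = MC: 76.5 − 0.056q = 12 + 0.08q → q_m = 474.2647.
Price p_m = 76.5 − 0.028·474.2647 = 63.2206; MC(q_m) = 12 + 0.08·474.2647 = 49.9412.
Competitive q* = 597.2222, so Δq = 122.9575; wedge = 63.2206 − 49.9412 = 13.2794.
DWL = ½ × 122.9575 × 13.2794 = $816.40 thousand.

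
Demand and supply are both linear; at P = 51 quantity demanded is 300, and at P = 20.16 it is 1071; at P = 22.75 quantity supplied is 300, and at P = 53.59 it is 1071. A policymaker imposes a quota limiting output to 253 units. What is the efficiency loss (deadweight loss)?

6404

Demand slope = (20.16 − 51)/(1071 − 300) = −0.04, so P = 63 − 0.04Q.
Supply slope = (53.59 − 22.75)/(1071 − 300) = 0.04, so P = 10.75 + 0.04Q.
Competitive equilibrium: 63 − 0.04Q = 10.75 + 0.04Q → Q* = 653.125, P* = 36.875.
At Q = 253: demand price = 63 − 0.04·253 = 52.88; supply price = 10.75 + 0.04·253 = 20.87.
ΔQ = 653.125 − 253 = 400.125; wedge = 52.88 − 20.87 = 32.01.
The triangle = ½ × 400.125 × 32.01 = 6404.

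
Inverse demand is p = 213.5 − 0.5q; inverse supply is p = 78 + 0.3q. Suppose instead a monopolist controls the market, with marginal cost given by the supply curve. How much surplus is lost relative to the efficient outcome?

1697.51

Competitive equilibrium: 213.5 − 0.5q = 78 + 0.3q → q* = 169.375, p* = 128.8125.
Marginal revenue: MR = 213.5 − q. Set MR = MC: 213.5 − q = 78 + 0.3q → q_m = 104.2308.
Price p_m = 213.5 − 0.5·104.2308 = 161.3846; MC(q_m) = 78 + 0.3·104.2308 = 109.2692.
Competitive q* = 169.375, so Δq = 65.1442; wedge = 161.3846 − 109.2692 = 52.1154.
DWL = ½ × 65.1442 × 52.1154 = 1697.51.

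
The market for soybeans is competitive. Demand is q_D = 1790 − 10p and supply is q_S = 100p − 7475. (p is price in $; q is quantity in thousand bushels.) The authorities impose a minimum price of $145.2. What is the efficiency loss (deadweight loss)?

In inverse form: demand p = 179 − 0.1q, supply p = 74.75 + 0.01q.
Competitive equilibrium: 179 − 0.1q = 74.75 + 0.01q → q* = 947.72727, p* = 84.22727.
At the floor p = 145.2, quantity demanded = (179 − 145.2)/0.1 = 338.
Sellers' marginal cost at q' = 338: 74.75 + 0.01·338 = 78.13.
Δq = 947.72727 − 338 = 609.72727; wedge = 145.2 − 78.13 = 67.07.
Welfare loss = ½ × 609.72727 × 67.07 = $20447.20 thousand.

$20447.20 thousand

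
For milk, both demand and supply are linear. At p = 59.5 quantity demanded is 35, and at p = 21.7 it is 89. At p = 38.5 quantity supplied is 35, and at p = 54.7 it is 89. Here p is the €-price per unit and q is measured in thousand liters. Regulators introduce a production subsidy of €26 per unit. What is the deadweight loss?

Demand slope = (21.7 − 59.5)/(89 − 35) = −0.7, so p = 84 − 0.7q.
Supply slope = (54.7 − 38.5)/(89 − 35) = 0.3, so p = 28 + 0.3q.
Competitive equilibrium: 84 − 0.7q = 28 + 0.3q → q* = 56, p* = 44.8.
The subsidy lowers effective supply by 26: p = 2 + 0.3q.
New quantity: 84 − 0.7q = 2 + 0.3q → q' = 82.
Overproduction Δq = 82 − 56 = 26; wedge = subsidy = 26.
Welfare loss = ½ × 26 × 26 = €338 thousand.

€338 thousand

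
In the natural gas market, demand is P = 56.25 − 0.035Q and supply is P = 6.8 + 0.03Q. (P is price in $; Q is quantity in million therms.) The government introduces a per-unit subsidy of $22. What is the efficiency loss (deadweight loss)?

Competitive equilibrium: 56.25 − 0.035Q = 6.8 + 0.03Q → Q* = 760.7692, P* = 29.6231.
The subsidy lowers effective supply by 22: P = 0.03Q − 15.2.
New quantity: 56.25 − 0.035Q = 0.03Q − 15.2 → Q' = 1099.2308.
Overproduction ΔQ = 1099.2308 − 760.7692 = 338.4616; wedge = subsidy = 22.
Welfare loss = ½ × 338.4616 × 22 = $3723.08 million.

$3723.08 million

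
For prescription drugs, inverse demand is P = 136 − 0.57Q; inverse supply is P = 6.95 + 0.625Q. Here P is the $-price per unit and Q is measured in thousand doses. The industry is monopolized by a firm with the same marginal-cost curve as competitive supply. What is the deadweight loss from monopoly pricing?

Competitive equilibrium: 136 − 0.57Q = 6.95 + 0.625Q → Q* = 107.9916, P* = 74.4448.
Marginal revenue: MR = 136 − 1.14Q. Set MR = MC: 136 − 1.14Q = 6.95 + 0.625Q → Q_m = 73.1161.
Price P_m = 136 − 0.57·73.1161 = 94.3238; MC(Q_m) = 6.95 + 0.625·73.1161 = 52.6476.
Competitive Q* = 107.9916, so ΔQ = 34.8755; wedge = 94.3238 − 52.6476 = 41.6762.
Welfare loss = ½ × 34.8755 × 41.6762 = $726.74 thousand.

$726.74 thousand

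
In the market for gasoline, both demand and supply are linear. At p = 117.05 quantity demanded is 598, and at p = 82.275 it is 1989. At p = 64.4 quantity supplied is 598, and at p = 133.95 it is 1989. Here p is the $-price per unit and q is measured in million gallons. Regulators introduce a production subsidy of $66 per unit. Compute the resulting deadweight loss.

Demand slope = (82.275 − 117.05)/(1989 − 598) = −0.025, so p = 132 − 0.025q.
Supply slope = (133.95 − 64.4)/(1989 − 598) = 0.05, so p = 34.5 + 0.05q.
Competitive equilibrium: 132 − 0.025q = 34.5 + 0.05q → q* = 1300, p* = 99.5.
The subsidy lowers effective supply by 66: p = 0.05q − 31.5.
New quantity: 132 − 0.025q = 0.05q − 31.5 → q' = 2180.
Overproduction Δq = 2180 − 1300 = 880; wedge = subsidy = 66.
The triangle = ½ × 880 × 66 = $29040 million.

$29040 million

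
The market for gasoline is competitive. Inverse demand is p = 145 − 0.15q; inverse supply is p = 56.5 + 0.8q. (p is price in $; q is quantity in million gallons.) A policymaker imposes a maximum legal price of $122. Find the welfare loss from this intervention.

$60.47 million

Competitive equilibrium: 145 − 0.15q = 56.5 + 0.8q → q* = 93.1579, p* = 131.0263.
At the ceiling p = 122, quantity supplied = (122 − 56.5)/0.8 = 81.875.
Willingness to pay at q' = 81.875: 145 − 0.15·81.875 = 132.7188.
Δq = 93.1579 − 81.875 = 11.2829; wedge = 132.7188 − 122 = 10.7188.
Deadweight loss = ½ × 11.2829 × 10.7188 = $60.47 million.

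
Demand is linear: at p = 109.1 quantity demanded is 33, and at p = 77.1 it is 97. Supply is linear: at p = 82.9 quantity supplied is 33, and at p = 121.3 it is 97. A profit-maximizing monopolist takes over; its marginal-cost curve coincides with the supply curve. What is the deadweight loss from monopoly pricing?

Demand slope = (77.1 − 109.1)/(97 − 33) = −0.5, so p = 125.6 − 0.5q.
Supply slope = (121.3 − 82.9)/(97 − 33) = 0.6, so p = 63.1 + 0.6q.
Competitive equilibrium: 125.6 − 0.5q = 63.1 + 0.6q → q* = 56.8182, p* = 97.1909.
Marginal revenue: MR = 125.6 − q. Set MR = MC: 125.6 − q = 63.1 + 0.6q → q_m = 39.0625.
Price p_m = 125.6 − 0.5·39.0625 = 106.0688; MC(q_m) = 63.1 + 0.6·39.0625 = 86.5375.
Competitive q* = 56.8182, so Δq = 17.7557; wedge = 106.0688 − 86.5375 = 19.5313.
Deadweight loss = ½ × 17.7557 × 19.5313 = 173.40.

173.40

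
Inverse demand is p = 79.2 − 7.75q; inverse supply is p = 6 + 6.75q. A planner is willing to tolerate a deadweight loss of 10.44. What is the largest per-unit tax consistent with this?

Competitive equilibrium: 79.2 − 7.75q = 6 + 6.75q → q* = 5.0483, p* = 40.0759.
A tax t gives Δq = t/14.5 and wedge t, so DWL = t²/29.
t²/29 = 10.44 → t² = 302.76 → t = 17.4.

17.4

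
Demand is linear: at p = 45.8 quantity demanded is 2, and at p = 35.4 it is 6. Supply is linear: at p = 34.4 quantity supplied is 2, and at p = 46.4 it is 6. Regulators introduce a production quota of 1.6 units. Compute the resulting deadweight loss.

Demand slope = (35.4 − 45.8)/(6 − 2) = −2.6, so p = 51 − 2.6q.
Supply slope = (46.4 − 34.4)/(6 − 2) = 3, so p = 28.4 + 3q.
Competitive equilibrium: 51 − 2.6q = 28.4 + 3q → q* = 4.0357, p* = 40.5071.
At q = 1.6: demand price = 51 − 2.6·1.6 = 46.84; supply price = 28.4 + 3·1.6 = 33.2.
Δq = 4.0357 − 1.6 = 2.4357; wedge = 46.84 − 33.2 = 13.64.
The triangle = ½ × 2.4357 × 13.64 = 16.61.

16.61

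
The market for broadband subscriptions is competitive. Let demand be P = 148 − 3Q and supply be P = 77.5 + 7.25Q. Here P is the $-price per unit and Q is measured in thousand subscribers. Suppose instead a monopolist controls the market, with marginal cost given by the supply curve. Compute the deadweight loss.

Competitive equilibrium: 148 − 3Q = 77.5 + 7.25Q → Q* = 6.878, P* = 127.3659.
Marginal revenue: MR = 148 − 6Q. Set MR = MC: 148 − 6Q = 77.5 + 7.25Q → Q_m = 5.3208.
Price P_m = 148 − 3·5.3208 = 132.0376; MC(Q_m) = 77.5 + 7.25·5.3208 = 116.0758.
Competitive Q* = 6.878, so ΔQ = 1.5572; wedge = 132.0376 − 116.0758 = 15.9618.
DWL = ½ × 1.5572 × 15.9618 = $12.43 thousand.

$12.43 thousand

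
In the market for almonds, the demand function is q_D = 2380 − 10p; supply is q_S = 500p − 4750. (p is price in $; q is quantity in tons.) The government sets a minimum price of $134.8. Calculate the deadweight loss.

In inverse form: demand p = 238 − 0.1q, supply p = 9.5 + 0.002q.
Competitive equilibrium: 238 − 0.1q = 9.5 + 0.002q → q* = 2240.1961, p* = 13.9804.
At the floor p = 134.8, quantity demanded = (238 − 134.8)/0.1 = 1032.
Sellers' marginal cost at q' = 1032: 9.5 + 0.002·1032 = 11.564.
Δq = 2240.1961 − 1032 = 1208.1961; wedge = 134.8 − 11.564 = 123.236.
DWL = ½ × 1208.1961 × 123.236 = $74446.63.

$74446.63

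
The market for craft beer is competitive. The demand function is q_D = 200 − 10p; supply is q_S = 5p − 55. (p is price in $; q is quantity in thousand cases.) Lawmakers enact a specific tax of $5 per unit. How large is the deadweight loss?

In inverse form: demand p = 20 − 0.1q, supply p = 11 + 0.2q.
Competitive equilibrium: 20 − 0.1q = 11 + 0.2q → q* = 30, p* = 17.
With the tax, the buyer price exceeds the seller price by 5: (20 − 0.1q) − (11 + 0.2q) = 5 → q' = 13.3333.
Δq = 30 − 13.3333 = 16.6667; the wedge equals the tax, 5.
Welfare loss = ½ × 16.6667 × 5 = $41.67 thousand.

$41.67 thousand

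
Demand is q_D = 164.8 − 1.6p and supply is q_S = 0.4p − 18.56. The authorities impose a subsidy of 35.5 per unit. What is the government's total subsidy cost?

In inverse form: demand p = 103 − 0.625q, supply p = 46.4 + 2.5q.
Competitive equilibrium: 103 − 0.625q = 46.4 + 2.5q → q* = 18.112, p* = 91.68.
The subsidy lowers effective supply by 35.5: p = 10.9 + 2.5q.
New quantity: 103 − 0.625q = 10.9 + 2.5q → q' = 29.472.
Total subsidy cost = 35.5 × 29.472 = 1046.256.

1046.256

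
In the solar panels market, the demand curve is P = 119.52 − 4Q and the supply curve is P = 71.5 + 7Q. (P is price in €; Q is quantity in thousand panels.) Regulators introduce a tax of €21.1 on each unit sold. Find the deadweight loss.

€20.24 thousand

Competitive equilibrium: 119.52 − 4Q = 71.5 + 7Q → Q* = 4.3655, P* = 102.0582.
With the tax, the buyer price exceeds the seller price by 21.1: (119.52 − 4Q) − (71.5 + 7Q) = 21.1 → Q' = 2.4473.
ΔQ = 4.3655 − 2.4473 = 1.9182; the wedge equals the tax, 21.1.
DWL = ½ × 1.9182 × 21.1 = €20.24 thousand.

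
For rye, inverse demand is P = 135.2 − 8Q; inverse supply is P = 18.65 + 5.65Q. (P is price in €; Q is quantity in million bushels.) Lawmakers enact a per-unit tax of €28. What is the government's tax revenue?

€181.64 million

Competitive equilibrium: 135.2 − 8Q = 18.65 + 5.65Q → Q* = 8.5385, P* = 66.8923.
With the tax, the buyer price exceeds the seller price by 28: (135.2 − 8Q) − (18.65 + 5.65Q) = 28 → Q' = 6.4872.
Tax revenue = 28 × 6.4872 = €181.64 million.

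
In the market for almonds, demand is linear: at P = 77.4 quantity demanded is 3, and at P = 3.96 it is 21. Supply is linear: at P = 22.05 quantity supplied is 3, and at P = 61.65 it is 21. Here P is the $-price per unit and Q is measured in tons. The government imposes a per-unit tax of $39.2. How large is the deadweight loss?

$122.34

Demand slope = (3.96 − 77.4)/(21 − 3) = −4.08, so P = 89.64 − 4.08Q.
Supply slope = (61.65 − 22.05)/(21 − 3) = 2.2, so P = 15.45 + 2.2Q.
Competitive equilibrium: 89.64 − 4.08Q = 15.45 + 2.2Q → Q* = 11.8137, P* = 41.4401.
With the tax, the buyer price exceeds the seller price by 39.2: (89.64 − 4.08Q) − (15.45 + 2.2Q) = 39.2 → Q' = 5.5717.
ΔQ = 11.8137 − 5.5717 = 6.242; the wedge equals the tax, 39.2.
Deadweight loss = ½ × 6.242 × 39.2 = $122.34.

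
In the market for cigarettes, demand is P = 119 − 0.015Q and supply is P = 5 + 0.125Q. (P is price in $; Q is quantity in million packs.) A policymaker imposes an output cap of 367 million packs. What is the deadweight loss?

$14004.52 million

Competitive equilibrium: 119 − 0.015Q = 5 + 0.125Q → Q* = 814.2857, P* = 106.7857.
At Q = 367: demand price = 119 − 0.015·367 = 113.495; supply price = 5 + 0.125·367 = 50.875.
ΔQ = 814.2857 − 367 = 447.2857; wedge = 113.495 − 50.875 = 62.62.
The triangle = ½ × 447.2857 × 62.62 = $14004.52 million.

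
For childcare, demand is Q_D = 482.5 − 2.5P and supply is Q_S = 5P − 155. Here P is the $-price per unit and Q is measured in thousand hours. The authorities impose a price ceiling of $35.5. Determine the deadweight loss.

In inverse form: demand P = 193 − 0.4Q, supply P = 31 + 0.2Q.
Competitive equilibrium: 193 − 0.4Q = 31 + 0.2Q → Q* = 270, P* = 85.
At the ceiling P = 35.5, quantity supplied = (35.5 − 31)/0.2 = 22.5.
Willingness to pay at Q' = 22.5: 193 − 0.4·22.5 = 184.
ΔQ = 270 − 22.5 = 247.5; wedge = 184 − 35.5 = 148.5.
DWL = ½ × 247.5 × 148.5 = $18376.875 thousand.

$18376.875 thousand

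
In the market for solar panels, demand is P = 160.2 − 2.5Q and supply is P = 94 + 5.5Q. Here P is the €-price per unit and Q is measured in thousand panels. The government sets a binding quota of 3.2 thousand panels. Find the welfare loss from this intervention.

Competitive equilibrium: 160.2 − 2.5Q = 94 + 5.5Q → Q* = 8.275, P* = 139.5125.
At Q = 3.2: demand price = 160.2 − 2.5·3.2 = 152.2; supply price = 94 + 5.5·3.2 = 111.6.
ΔQ = 8.275 − 3.2 = 5.075; wedge = 152.2 − 111.6 = 40.6.
The triangle = ½ × 5.075 × 40.6 = €103.02 thousand.

€103.02 thousand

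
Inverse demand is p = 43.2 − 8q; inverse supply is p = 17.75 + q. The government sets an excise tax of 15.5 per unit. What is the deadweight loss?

Competitive equilibrium: 43.2 − 8q = 17.75 + q → q* = 2.8278, p* = 20.5778.
With the tax, the buyer price exceeds the seller price by 15.5: (43.2 − 8q) − (17.75 + q) = 15.5 → q' = 1.1056.
Δq = 2.8278 − 1.1056 = 1.7222; the wedge equals the tax, 15.5.
The triangle = ½ × 1.7222 × 15.5 = 13.35.

13.35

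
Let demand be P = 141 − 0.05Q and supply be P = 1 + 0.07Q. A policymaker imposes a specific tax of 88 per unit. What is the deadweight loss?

32266.67

Competitive equilibrium: 141 − 0.05Q = 1 + 0.07Q → Q* = 1166.6667, P* = 82.6667.
With the tax, the buyer price exceeds the seller price by 88: (141 − 0.05Q) − (1 + 0.07Q) = 88 → Q' = 433.3333.
ΔQ = 1166.6667 − 433.3333 = 733.3334; the wedge equals the tax, 88.
Welfare loss = ½ × 733.3334 × 88 = 32266.67.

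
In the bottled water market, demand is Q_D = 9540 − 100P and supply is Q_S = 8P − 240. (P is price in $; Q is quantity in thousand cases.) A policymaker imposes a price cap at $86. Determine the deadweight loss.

In inverse form: demand P = 95.4 − 0.01Q, supply P = 30 + 0.125Q.
Competitive equilibrium: 95.4 − 0.01Q = 30 + 0.125Q → Q* = 484.4444, P* = 90.5556.
At the ceiling P = 86, quantity supplied = (86 − 30)/0.125 = 448.
Willingness to pay at Q' = 448: 95.4 − 0.01·448 = 90.92.
ΔQ = 484.4444 − 448 = 36.4444; wedge = 90.92 − 86 = 4.92.
The triangle = ½ × 36.4444 × 4.92 = $89.65 thousand.

$89.65 thousand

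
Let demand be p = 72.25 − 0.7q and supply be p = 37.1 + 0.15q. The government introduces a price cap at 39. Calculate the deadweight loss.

349.73

Competitive equilibrium: 72.25 − 0.7q = 37.1 + 0.15q → q* = 41.3529, p* = 43.3029.
At the ceiling p = 39, quantity supplied = (39 − 37.1)/0.15 = 12.6667.
Willingness to pay at q' = 12.6667: 72.25 − 0.7·12.6667 = 63.3833.
Δq = 41.3529 − 12.6667 = 28.6862; wedge = 63.3833 − 39 = 24.3833.
Welfare loss = ½ × 28.6862 × 24.3833 = 349.73.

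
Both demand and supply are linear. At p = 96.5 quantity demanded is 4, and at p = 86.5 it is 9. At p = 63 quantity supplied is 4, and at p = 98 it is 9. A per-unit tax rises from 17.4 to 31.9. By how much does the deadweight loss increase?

39.71

Demand slope = (86.5 − 96.5)/(9 − 4) = −2, so p = 104.5 − 2q.
Supply slope = (98 − 63)/(9 − 4) = 7, so p = 35 + 7q.
Competitive equilibrium: 104.5 − 2q = 35 + 7q → q* = 7.7222, p* = 89.0556.
For a per-unit tax t: Δq = t/9, so DWL = ½·t·(t/9) = t²/18.
At t = 17.4: DWL = 16.82. At t = 31.9: DWL = 56.534.
Increase = 56.534 − 16.82 = 39.71.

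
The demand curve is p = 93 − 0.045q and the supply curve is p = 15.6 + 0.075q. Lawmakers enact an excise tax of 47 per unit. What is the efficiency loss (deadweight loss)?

Competitive equilibrium: 93 − 0.045q = 15.6 + 0.075q → q* = 645, p* = 63.975.
With the tax, the buyer price exceeds the seller price by 47: (93 − 0.045q) − (15.6 + 0.075q) = 47 → q' = 253.3333.
Δq = 645 − 253.3333 = 391.6667; the wedge equals the tax, 47.
Deadweight loss = ½ × 391.6667 × 47 = 9204.17.

9204.17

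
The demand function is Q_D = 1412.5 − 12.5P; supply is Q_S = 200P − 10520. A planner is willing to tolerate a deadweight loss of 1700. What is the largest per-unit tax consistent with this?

17

In inverse form: demand P = 113 − 0.08Q, supply P = 52.6 + 0.005Q.
Competitive equilibrium: 113 − 0.08Q = 52.6 + 0.005Q → Q* = 710.5882, P* = 56.1529.
A tax t gives ΔQ = t/0.085 and wedge t, so DWL = t²/0.17.
t²/0.17 = 1700 → t² = 289 → t = 17.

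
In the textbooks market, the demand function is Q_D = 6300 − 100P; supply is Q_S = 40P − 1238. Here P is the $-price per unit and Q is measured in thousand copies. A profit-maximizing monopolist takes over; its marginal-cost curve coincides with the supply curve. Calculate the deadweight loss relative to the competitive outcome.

In inverse form: demand P = 63 − 0.01Q, supply P = 30.95 + 0.025Q.
Competitive equilibrium: 63 − 0.01Q = 30.95 + 0.025Q → Q* = 915.7143, P* = 53.8429.
Marginal revenue: MR = 63 − 0.02Q. Set MR = MC: 63 − 0.02Q = 30.95 + 0.025Q → Q_m = 712.2222.
Price P_m = 63 − 0.01·712.2222 = 55.8778; MC(Q_m) = 30.95 + 0.025·712.2222 = 48.7556.
Competitive Q* = 915.7143, so ΔQ = 203.4921; wedge = 55.8778 − 48.7556 = 7.1222.
Deadweight loss = ½ × 203.4921 × 7.1222 = $724.66 thousand.

$724.66 thousand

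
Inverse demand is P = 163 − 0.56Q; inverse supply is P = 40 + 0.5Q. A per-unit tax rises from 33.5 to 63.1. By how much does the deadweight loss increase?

Competitive equilibrium: 163 − 0.56Q = 40 + 0.5Q → Q* = 116.0377, P* = 98.0189.
For a per-unit tax t: ΔQ = t/1.06, so DWL = ½·t·(t/1.06) = t²/2.12.
At t = 33.5: DWL = 529.3632. At t = 63.1: DWL = 1878.1179.
Increase = 1878.1179 − 529.3632 = 1348.75.

1348.75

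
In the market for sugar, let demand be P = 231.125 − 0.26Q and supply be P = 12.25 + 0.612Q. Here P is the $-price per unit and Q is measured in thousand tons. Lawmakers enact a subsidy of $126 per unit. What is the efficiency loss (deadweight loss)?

$9103.21 thousand

Competitive equilibrium: 231.125 − 0.26Q = 12.25 + 0.612Q → Q* = 251.00344, P* = 165.86411.
The subsidy lowers effective supply by 126: P = 0.612Q − 113.75.
New quantity: 231.125 − 0.26Q = 0.612Q − 113.75 → Q' = 395.49885.
Overproduction ΔQ = 395.49885 − 251.00344 = 144.49541; wedge = subsidy = 126.
Welfare loss = ½ × 144.49541 × 126 = $9103.21 thousand.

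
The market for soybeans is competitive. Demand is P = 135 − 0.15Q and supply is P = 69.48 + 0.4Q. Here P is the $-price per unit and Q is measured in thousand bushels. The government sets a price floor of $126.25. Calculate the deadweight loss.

Competitive equilibrium: 135 − 0.15Q = 69.48 + 0.4Q → Q* = 119.12727, P* = 117.13091.
At the floor P = 126.25, quantity demanded = (135 − 126.25)/0.15 = 58.33333.
Sellers' marginal cost at Q' = 58.33333: 69.48 + 0.4·58.33333 = 92.81333.
ΔQ = 119.12727 − 58.33333 = 60.79394; wedge = 126.25 − 92.81333 = 33.43667.
DWL = ½ × 60.79394 × 33.43667 = $1016.37 thousand.

$1016.37 thousand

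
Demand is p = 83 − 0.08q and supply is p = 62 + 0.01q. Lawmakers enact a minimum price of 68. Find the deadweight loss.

94.53

Competitive equilibrium: 83 − 0.08q = 62 + 0.01q → q* = 233.3333, p* = 64.3333.
At the floor p = 68, quantity demanded = (83 − 68)/0.08 = 187.5.
Sellers' marginal cost at q' = 187.5: 62 + 0.01·187.5 = 63.875.
Δq = 233.3333 − 187.5 = 45.8333; wedge = 68 − 63.875 = 4.125.
DWL = ½ × 45.8333 × 4.125 = 94.53.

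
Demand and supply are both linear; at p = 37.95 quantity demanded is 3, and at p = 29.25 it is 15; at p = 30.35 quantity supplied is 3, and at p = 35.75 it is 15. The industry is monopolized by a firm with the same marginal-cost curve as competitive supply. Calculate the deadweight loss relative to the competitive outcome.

Demand slope = (29.25 − 37.95)/(15 − 3) = −0.725, so p = 40.125 − 0.725q.
Supply slope = (35.75 − 30.35)/(15 − 3) = 0.45, so p = 29 + 0.45q.
Competitive equilibrium: 40.125 − 0.725q = 29 + 0.45q → q* = 9.4681, p* = 33.2606.
Marginal revenue: MR = 40.125 − 1.45q. Set MR = MC: 40.125 − 1.45q = 29 + 0.45q → q_m = 5.8553.
Price p_m = 40.125 − 0.725·5.8553 = 35.8799; MC(q_m) = 29 + 0.45·5.8553 = 31.6349.
Competitive q* = 9.4681, so Δq = 3.6128; wedge = 35.8799 − 31.6349 = 4.245.
Welfare loss = ½ × 3.6128 × 4.245 = 7.67.

7.67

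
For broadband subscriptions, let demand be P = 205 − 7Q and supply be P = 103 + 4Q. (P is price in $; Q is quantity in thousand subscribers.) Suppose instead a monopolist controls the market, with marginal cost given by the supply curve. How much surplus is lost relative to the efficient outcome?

$71.52 thousand

Competitive equilibrium: 205 − 7Q = 103 + 4Q → Q* = 9.2727, P* = 140.0909.
Marginal revenue: MR = 205 − 14Q. Set MR = MC: 205 − 14Q = 103 + 4Q → Q_m = 5.6667.
Price P_m = 205 − 7·5.6667 = 165.3331; MC(Q_m) = 103 + 4·5.6667 = 125.6668.
Competitive Q* = 9.2727, so ΔQ = 3.606; wedge = 165.3331 − 125.6668 = 39.6663.
DWL = ½ × 3.606 × 39.6663 = $71.52 thousand.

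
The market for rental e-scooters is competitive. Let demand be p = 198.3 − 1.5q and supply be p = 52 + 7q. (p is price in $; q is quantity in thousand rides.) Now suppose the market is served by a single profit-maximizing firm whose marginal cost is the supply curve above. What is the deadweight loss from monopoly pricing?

Competitive equilibrium: 198.3 − 1.5q = 52 + 7q → q* = 17.2118, p* = 172.4824.
Marginal revenue: MR = 198.3 − 3q. Set MR = MC: 198.3 − 3q = 52 + 7q → q_m = 14.63.
Price p_m = 198.3 − 1.5·14.63 = 176.355; MC(q_m) = 52 + 7·14.63 = 154.41.
Competitive q* = 17.2118, so Δq = 2.5818; wedge = 176.355 − 154.41 = 21.945.
The triangle = ½ × 2.5818 × 21.945 = $28.33 thousand.

$28.33 thousand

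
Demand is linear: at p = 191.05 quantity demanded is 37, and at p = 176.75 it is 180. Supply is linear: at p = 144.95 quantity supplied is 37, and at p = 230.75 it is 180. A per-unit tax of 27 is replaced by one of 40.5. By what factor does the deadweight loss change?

2.25

Demand slope = (176.75 − 191.05)/(180 − 37) = −0.1, so p = 194.75 − 0.1q.
Supply slope = (230.75 − 144.95)/(180 − 37) = 0.6, so p = 122.75 + 0.6q.
Competitive equilibrium: 194.75 − 0.1q = 122.75 + 0.6q → q* = 102.8571, p* = 184.4643.
For a per-unit tax t: Δq = t/0.7, so DWL = ½·t·(t/0.7) = t²/1.4.
At t = 27: DWL = 520.714. At t = 40.5: DWL = 1171.607.
Ratio = (40.5/27)² = 2.25.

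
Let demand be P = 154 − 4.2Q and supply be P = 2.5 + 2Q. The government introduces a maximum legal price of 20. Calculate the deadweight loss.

762.71

Competitive equilibrium: 154 − 4.2Q = 2.5 + 2Q → Q* = 24.4355, P* = 51.371.
At the ceiling P = 20, quantity supplied = (20 − 2.5)/2 = 8.75.
Willingness to pay at Q' = 8.75: 154 − 4.2·8.75 = 117.25.
ΔQ = 24.4355 − 8.75 = 15.6855; wedge = 117.25 − 20 = 97.25.
Deadweight loss = ½ × 15.6855 × 97.25 = 762.71.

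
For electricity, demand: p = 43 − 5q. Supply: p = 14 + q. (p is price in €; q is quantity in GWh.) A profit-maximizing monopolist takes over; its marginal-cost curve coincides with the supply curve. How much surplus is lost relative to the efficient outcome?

Competitive equilibrium: 43 − 5q = 14 + q → q* = 4.8333, p* = 18.8333.
Marginal revenue: MR = 43 − 10q. Set MR = MC: 43 − 10q = 14 + q → q_m = 2.6364.
Price p_m = 43 − 5·2.6364 = 29.818; MC(q_m) = 14 + 1·2.6364 = 16.6364.
Competitive q* = 4.8333, so Δq = 2.1969; wedge = 29.818 − 16.6364 = 13.1816.
DWL = ½ × 2.1969 × 13.1816 = €14.48.

€14.48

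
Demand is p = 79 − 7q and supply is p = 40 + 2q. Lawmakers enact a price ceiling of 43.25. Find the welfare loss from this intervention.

Competitive equilibrium: 79 − 7q = 40 + 2q → q* = 4.3333, p* = 48.6667.
At the ceiling p = 43.25, quantity supplied = (43.25 − 40)/2 = 1.625.
Willingness to pay at q' = 1.625: 79 − 7·1.625 = 67.625.
Δq = 4.3333 − 1.625 = 2.7083; wedge = 67.625 − 43.25 = 24.375.
DWL = ½ × 2.7083 × 24.375 = 33.01.

33.01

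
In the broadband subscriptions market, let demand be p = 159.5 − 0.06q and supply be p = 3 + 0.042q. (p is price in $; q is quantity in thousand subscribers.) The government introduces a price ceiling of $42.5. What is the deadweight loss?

$17984.79 thousand

Competitive equilibrium: 159.5 − 0.06q = 3 + 0.042q → q* = 1534.31373, p* = 67.44118.
At the ceiling p = 42.5, quantity supplied = (42.5 − 3)/0.042 = 940.47619.
Willingness to pay at q' = 940.47619: 159.5 − 0.06·940.47619 = 103.07143.
Δq = 1534.31373 − 940.47619 = 593.83754; wedge = 103.07143 − 42.5 = 60.57143.
Welfare loss = ½ × 593.83754 × 60.57143 = $17984.79 thousand.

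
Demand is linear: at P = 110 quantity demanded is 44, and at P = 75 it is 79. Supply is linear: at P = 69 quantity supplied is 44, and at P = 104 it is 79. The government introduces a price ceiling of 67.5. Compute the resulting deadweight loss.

484

Demand slope = (75 − 110)/(79 − 44) = −1, so P = 154 − Q.
Supply slope = (104 − 69)/(79 − 44) = 1, so P = 25 + Q.
Competitive equilibrium: 154 − Q = 25 + Q → Q* = 64.5, P* = 89.5.
At the ceiling P = 67.5, quantity supplied = (67.5 − 25)/1 = 42.5.
Willingness to pay at Q' = 42.5: 154 − 1·42.5 = 111.5.
ΔQ = 64.5 − 42.5 = 22; wedge = 111.5 − 67.5 = 44.
Welfare loss = ½ × 22 × 44 = 484.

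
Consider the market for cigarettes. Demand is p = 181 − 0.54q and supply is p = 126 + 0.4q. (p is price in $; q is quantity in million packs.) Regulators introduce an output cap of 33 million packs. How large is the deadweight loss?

Competitive equilibrium: 181 − 0.54q = 126 + 0.4q → q* = 58.5106, p* = 149.4043.
At q = 33: demand price = 181 − 0.54·33 = 163.18; supply price = 126 + 0.4·33 = 139.2.
Δq = 58.5106 − 33 = 25.5106; wedge = 163.18 − 139.2 = 23.98.
Welfare loss = ½ × 25.5106 × 23.98 = $305.87 million.

$305.87 million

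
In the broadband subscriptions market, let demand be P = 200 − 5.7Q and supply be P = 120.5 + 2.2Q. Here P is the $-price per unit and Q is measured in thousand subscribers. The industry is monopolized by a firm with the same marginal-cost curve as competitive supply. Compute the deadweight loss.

$70.27 thousand

Competitive equilibrium: 200 − 5.7Q = 120.5 + 2.2Q → Q* = 10.0633, P* = 142.6392.
Marginal revenue: MR = 200 − 11.4Q. Set MR = MC: 200 − 11.4Q = 120.5 + 2.2Q → Q_m = 5.8456.
Price P_m = 200 − 5.7·5.8456 = 166.6801; MC(Q_m) = 120.5 + 2.2·5.8456 = 133.3603.
Competitive Q* = 10.0633, so ΔQ = 4.2177; wedge = 166.6801 − 133.3603 = 33.3198.
Welfare loss = ½ × 4.2177 × 33.3198 = $70.27 thousand.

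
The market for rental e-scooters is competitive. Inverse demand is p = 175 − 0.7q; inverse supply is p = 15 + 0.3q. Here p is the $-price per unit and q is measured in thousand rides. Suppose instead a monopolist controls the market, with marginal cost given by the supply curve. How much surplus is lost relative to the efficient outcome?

$2170.24 thousand

Competitive equilibrium: 175 − 0.7q = 15 + 0.3q → q* = 160, p* = 63.
Marginal revenue: MR = 175 − 1.4q. Set MR = MC: 175 − 1.4q = 15 + 0.3q → q_m = 94.11765.
Price p_m = 175 − 0.7·94.11765 = 109.11765; MC(q_m) = 15 + 0.3·94.11765 = 43.2353.
Competitive q* = 160, so Δq = 65.88235; wedge = 109.11765 − 43.2353 = 65.88235.
The triangle = ½ × 65.88235 × 65.88235 = $2170.24 thousand.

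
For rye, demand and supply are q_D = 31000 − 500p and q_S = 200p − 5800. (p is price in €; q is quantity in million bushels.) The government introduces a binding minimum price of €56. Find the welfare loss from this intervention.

€10285.71 million

In inverse form: demand p = 62 − 0.002q, supply p = 29 + 0.005q.
Competitive equilibrium: 62 − 0.002q = 29 + 0.005q → q* = 4714.2857, p* = 52.5714.
At the floor p = 56, quantity demanded = (62 − 56)/0.002 = 3000.
Sellers' marginal cost at q' = 3000: 29 + 0.005·3000 = 44.
Δq = 4714.2857 − 3000 = 1714.2857; wedge = 56 − 44 = 12.
Welfare loss = ½ × 1714.2857 × 12 = €10285.71 million.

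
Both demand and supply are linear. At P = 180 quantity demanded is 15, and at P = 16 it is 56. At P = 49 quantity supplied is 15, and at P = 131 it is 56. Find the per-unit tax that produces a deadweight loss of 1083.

114

Demand slope = (16 − 180)/(56 − 15) = −4, so P = 240 − 4Q.
Supply slope = (131 − 49)/(56 − 15) = 2, so P = 19 + 2Q.
Competitive equilibrium: 240 − 4Q = 19 + 2Q → Q* = 36.8333, P* = 92.6667.
A tax t gives ΔQ = t/6 and wedge t, so DWL = t²/12.
t²/12 = 1083 → t² = 12996 → t = 114.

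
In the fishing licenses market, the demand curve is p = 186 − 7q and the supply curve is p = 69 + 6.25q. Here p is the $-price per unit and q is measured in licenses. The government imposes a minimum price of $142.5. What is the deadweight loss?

$45.33

Competitive equilibrium: 186 − 7q = 69 + 6.25q → q* = 8.8302, p* = 124.1887.
At the floor p = 142.5, quantity demanded = (186 − 142.5)/7 = 6.2143.
Sellers' marginal cost at q' = 6.2143: 69 + 6.25·6.2143 = 107.8394.
Δq = 8.8302 − 6.2143 = 2.6159; wedge = 142.5 − 107.8394 = 34.6606.
Welfare loss = ½ × 2.6159 × 34.6606 = $45.33.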